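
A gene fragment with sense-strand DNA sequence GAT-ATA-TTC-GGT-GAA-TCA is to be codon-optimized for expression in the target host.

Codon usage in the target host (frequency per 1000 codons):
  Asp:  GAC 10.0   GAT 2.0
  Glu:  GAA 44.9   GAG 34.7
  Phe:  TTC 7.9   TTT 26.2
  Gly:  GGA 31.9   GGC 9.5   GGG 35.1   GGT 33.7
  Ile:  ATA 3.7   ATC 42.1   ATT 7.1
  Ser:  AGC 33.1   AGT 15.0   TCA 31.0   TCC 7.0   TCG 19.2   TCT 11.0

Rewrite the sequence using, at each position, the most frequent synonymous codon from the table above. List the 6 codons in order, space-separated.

GAC ATC TTT GGG GAA AGC

Codon 1 (Asp): best is GAC at 10.0.
Codon 2 (Ile): best is ATC at 42.1.
Codon 3 (Phe): best is TTT at 26.2.
Codon 4 (Gly): best is GGG at 35.1.
Codon 5 (Glu): best is GAA at 44.9.
Codon 6 (Ser): best is AGC at 33.1.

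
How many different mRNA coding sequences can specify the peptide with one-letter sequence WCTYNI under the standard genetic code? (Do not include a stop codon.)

96

Trp: 1 codon.
Cys: 2 codons.
Thr: 4 codons.
Tyr: 2 codons.
Asn: 2 codons.
Ile: 3 codons.
1 × 2 × 4 × 2 × 2 × 3 = 96.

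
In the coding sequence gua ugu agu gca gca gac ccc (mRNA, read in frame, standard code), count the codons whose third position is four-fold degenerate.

4

Codon 1 GUA (Val): third position 4-fold.
Codon 2 UGU (Cys): third position 2-fold.
Codon 3 AGU (Ser): third position 2-fold.
Codon 4 GCA (Ala): third position 4-fold.
Codon 5 GCA (Ala): third position 4-fold.
Codon 6 GAC (Asp): third position 2-fold.
Codon 7 CCC (Pro): third position 4-fold.
Four-fold degenerate third positions: 4.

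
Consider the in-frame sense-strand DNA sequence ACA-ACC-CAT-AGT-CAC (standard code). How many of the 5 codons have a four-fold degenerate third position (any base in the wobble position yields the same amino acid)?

2

Codon 1 ACA (Thr): third position 4-fold.
Codon 2 ACC (Thr): third position 4-fold.
Codon 3 CAT (His): third position 2-fold.
Codon 4 AGT (Ser): third position 2-fold.
Codon 5 CAC (His): third position 2-fold.
Four-fold degenerate third positions: 2.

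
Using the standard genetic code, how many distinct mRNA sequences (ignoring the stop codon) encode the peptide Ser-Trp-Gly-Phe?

Ser: 6 codons.
Trp: 1 codon.
Gly: 4 codons.
Phe: 2 codons.
6 × 1 × 4 × 2 = 48.

48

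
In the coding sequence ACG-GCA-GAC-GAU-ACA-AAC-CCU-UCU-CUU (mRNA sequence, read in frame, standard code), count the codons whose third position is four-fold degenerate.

Codon 1 ACG (Thr): third position 4-fold.
Codon 2 GCA (Ala): third position 4-fold.
Codon 3 GAC (Asp): third position 2-fold.
Codon 4 GAU (Asp): third position 2-fold.
Codon 5 ACA (Thr): third position 4-fold.
Codon 6 AAC (Asn): third position 2-fold.
Codon 7 CCU (Pro): third position 4-fold.
Codon 8 UCU (Ser): third position 4-fold.
Codon 9 CUU (Leu): third position 4-fold.
Four-fold degenerate third positions: 6.

6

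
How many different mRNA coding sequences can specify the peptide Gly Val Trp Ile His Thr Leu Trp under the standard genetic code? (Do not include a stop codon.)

2304

Gly: 4 codons.
Val: 4 codons.
Trp: 1 codon.
Ile: 3 codons.
His: 2 codons.
Thr: 4 codons.
Leu: 6 codons.
Trp: 1 codon.
4 × 4 × 1 × 3 × 2 × 4 × 6 × 1 = 2304.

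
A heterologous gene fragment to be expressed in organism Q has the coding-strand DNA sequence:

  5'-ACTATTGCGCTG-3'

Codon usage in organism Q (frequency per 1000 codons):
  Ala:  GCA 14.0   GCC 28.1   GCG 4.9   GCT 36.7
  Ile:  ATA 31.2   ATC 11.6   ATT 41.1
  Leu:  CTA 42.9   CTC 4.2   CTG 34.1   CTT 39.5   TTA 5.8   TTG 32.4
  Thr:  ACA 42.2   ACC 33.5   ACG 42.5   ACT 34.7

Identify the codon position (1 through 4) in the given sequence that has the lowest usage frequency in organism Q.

Codon 1 ACT (Thr): 34.7 per 1000.
Codon 2 ATT (Ile): 41.1 per 1000.
Codon 3 GCG (Ala): 4.9 per 1000.
Codon 4 CTG (Leu): 34.1 per 1000.
Lowest frequency is 4.9 at codon 3.

3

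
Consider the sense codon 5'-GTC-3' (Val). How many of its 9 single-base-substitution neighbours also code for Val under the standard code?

Position 1: none → 0 synonymous.
Position 2: none → 0 synonymous.
Position 3: GTT, GTA, GTG → 3 synonymous.
Total: 0 + 0 + 3 = 3.

3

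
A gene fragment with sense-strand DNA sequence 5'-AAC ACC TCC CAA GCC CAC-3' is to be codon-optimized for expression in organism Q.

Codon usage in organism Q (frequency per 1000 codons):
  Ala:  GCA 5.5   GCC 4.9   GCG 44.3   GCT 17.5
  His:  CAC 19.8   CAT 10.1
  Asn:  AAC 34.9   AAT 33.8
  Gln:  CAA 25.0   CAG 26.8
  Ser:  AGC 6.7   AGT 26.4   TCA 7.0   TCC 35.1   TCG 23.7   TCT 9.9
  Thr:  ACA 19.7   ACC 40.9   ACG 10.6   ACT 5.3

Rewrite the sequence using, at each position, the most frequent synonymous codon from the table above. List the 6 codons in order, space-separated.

Codon 1 (Asn): best is AAC at 34.9.
Codon 2 (Thr): best is ACC at 40.9.
Codon 3 (Ser): best is TCC at 35.1.
Codon 4 (Gln): best is CAG at 26.8.
Codon 5 (Ala): best is GCG at 44.3.
Codon 6 (His): best is CAC at 19.8.

AAC ACC TCC CAG GCG CAC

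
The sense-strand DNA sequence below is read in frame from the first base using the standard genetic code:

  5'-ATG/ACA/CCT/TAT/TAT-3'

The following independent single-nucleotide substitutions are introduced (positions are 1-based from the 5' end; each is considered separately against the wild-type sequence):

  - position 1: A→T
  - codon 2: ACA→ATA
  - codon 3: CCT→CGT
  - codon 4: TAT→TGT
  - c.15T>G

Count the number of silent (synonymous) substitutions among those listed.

Codon 1: ATG (Met) → TTG (Leu) — missense.
Codon 2: ACA (Thr) → ATA (Ile) — missense.
Codon 3: CCT (Pro) → CGT (Arg) — missense.
Codon 4: TAT (Tyr) → TGT (Cys) — missense.
Codon 5: TAT (Tyr) → TAG (Stop) — nonsense.
Synonymous: 0 of 5.

0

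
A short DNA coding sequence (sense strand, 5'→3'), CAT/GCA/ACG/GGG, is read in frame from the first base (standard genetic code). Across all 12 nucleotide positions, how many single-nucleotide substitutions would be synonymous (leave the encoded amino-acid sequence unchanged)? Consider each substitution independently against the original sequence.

Codon 1 (CAT, His): 1 synonymous substitution.
Codon 2 (GCA, Ala): 3 synonymous substitutions.
Codon 3 (ACG, Thr): 3 synonymous substitutions.
Codon 4 (GGG, Gly): 3 synonymous substitutions.
Total: 1 + 3 + 3 + 3 = 10.

10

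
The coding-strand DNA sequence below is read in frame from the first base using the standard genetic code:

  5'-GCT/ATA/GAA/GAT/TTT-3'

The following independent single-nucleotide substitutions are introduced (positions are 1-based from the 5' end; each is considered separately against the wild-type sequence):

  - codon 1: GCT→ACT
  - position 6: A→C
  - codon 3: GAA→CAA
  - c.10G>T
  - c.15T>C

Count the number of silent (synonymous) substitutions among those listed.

Codon 1: GCT (Ala) → ACT (Thr) — missense.
Codon 2: ATA (Ile) → ATC (Ile) — synonymous.
Codon 3: GAA (Glu) → CAA (Gln) — missense.
Codon 4: GAT (Asp) → TAT (Tyr) — missense.
Codon 5: TTT (Phe) → TTC (Phe) — synonymous.
Synonymous: 2 of 5.

2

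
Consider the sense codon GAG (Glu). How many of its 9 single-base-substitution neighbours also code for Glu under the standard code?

Position 1: none → 0 synonymous.
Position 2: none → 0 synonymous.
Position 3: GAA → 1 synonymous.
Total: 0 + 0 + 1 = 1.

1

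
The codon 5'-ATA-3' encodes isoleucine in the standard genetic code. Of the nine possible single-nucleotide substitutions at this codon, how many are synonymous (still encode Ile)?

2

Position 1: none → 0 synonymous.
Position 2: none → 0 synonymous.
Position 3: ATT, ATC → 2 synonymous.
Total: 0 + 0 + 2 = 2.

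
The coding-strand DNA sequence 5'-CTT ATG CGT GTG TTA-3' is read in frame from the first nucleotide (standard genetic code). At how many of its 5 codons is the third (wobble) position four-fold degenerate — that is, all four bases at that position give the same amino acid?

Codon 1 CTT (Leu): third position 4-fold.
Codon 2 ATG (Met): third position 1-fold.
Codon 3 CGT (Arg): third position 4-fold.
Codon 4 GTG (Val): third position 4-fold.
Codon 5 TTA (Leu): third position 2-fold.
Four-fold degenerate third positions: 3.

3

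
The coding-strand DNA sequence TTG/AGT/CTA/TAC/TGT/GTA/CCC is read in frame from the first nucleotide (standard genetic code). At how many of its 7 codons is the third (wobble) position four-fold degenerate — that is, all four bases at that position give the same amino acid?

Codon 1 TTG (Leu): third position 2-fold.
Codon 2 AGT (Ser): third position 2-fold.
Codon 3 CTA (Leu): third position 4-fold.
Codon 4 TAC (Tyr): third position 2-fold.
Codon 5 TGT (Cys): third position 2-fold.
Codon 6 GTA (Val): third position 4-fold.
Codon 7 CCC (Pro): third position 4-fold.
Four-fold degenerate third positions: 3.

3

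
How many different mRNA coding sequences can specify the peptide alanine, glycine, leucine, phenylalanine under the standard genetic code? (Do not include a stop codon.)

192

Ala: 4 codons.
Gly: 4 codons.
Leu: 6 codons.
Phe: 2 codons.
4 × 4 × 6 × 2 = 192.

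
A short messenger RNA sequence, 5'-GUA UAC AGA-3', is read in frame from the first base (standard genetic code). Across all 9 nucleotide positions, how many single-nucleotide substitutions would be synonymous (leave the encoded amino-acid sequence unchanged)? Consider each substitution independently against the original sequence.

6

Codon 1 (GUA, Val): 3 synonymous substitutions.
Codon 2 (UAC, Tyr): 1 synonymous substitution.
Codon 3 (AGA, Arg): 2 synonymous substitutions.
Total: 3 + 1 + 2 = 6.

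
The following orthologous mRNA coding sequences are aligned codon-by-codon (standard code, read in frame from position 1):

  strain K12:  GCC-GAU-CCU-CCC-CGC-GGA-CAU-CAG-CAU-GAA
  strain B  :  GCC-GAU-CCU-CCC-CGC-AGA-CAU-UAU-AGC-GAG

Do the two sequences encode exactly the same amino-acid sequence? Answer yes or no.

Codon 1: GCC Ala / GCC Ala — identical.
Codon 2: GAU Asp / GAU Asp — identical.
Codon 3: CCU Pro / CCU Pro — identical.
Codon 4: CCC Pro / CCC Pro — identical.
Codon 5: CGC Arg / CGC Arg — identical.
Codon 6: GGA Gly / AGA Arg — nonsynonymous.
Codon 7: CAU His / CAU His — identical.
Codon 8: CAG Gln / UAU Tyr — nonsynonymous.
Codon 9: CAU His / AGC Ser — nonsynonymous.
Codon 10: GAA Glu / GAG Glu — synonymous.
Nonsynonymous differences: 3 → different protein.

no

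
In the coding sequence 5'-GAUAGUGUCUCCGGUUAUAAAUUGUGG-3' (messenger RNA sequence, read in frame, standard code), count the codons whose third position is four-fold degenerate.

3

Codon 1 GAU (Asp): third position 2-fold.
Codon 2 AGU (Ser): third position 2-fold.
Codon 3 GUC (Val): third position 4-fold.
Codon 4 UCC (Ser): third position 4-fold.
Codon 5 GGU (Gly): third position 4-fold.
Codon 6 UAU (Tyr): third position 2-fold.
Codon 7 AAA (Lys): third position 2-fold.
Codon 8 UUG (Leu): third position 2-fold.
Codon 9 UGG (Trp): third position 1-fold.
Four-fold degenerate third positions: 3.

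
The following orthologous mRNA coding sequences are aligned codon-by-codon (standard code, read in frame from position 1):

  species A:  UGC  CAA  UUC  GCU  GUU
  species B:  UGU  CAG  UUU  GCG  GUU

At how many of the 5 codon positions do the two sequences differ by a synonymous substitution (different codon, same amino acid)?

Codon 1: UGC Cys / UGU Cys — synonymous.
Codon 2: CAA Gln / CAG Gln — synonymous.
Codon 3: UUC Phe / UUU Phe — synonymous.
Codon 4: GCU Ala / GCG Ala — synonymous.
Codon 5: GUU Val / GUU Val — identical.
Synonymous differences: 4.

4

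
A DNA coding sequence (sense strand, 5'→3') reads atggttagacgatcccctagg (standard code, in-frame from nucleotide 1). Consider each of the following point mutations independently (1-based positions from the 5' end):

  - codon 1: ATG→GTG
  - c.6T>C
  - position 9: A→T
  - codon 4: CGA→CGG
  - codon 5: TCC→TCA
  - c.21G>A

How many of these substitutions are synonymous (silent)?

Codon 1: ATG (Met) → GTG (Val) — missense.
Codon 2: GTT (Val) → GTC (Val) — synonymous.
Codon 3: AGA (Arg) → AGT (Ser) — missense.
Codon 4: CGA (Arg) → CGG (Arg) — synonymous.
Codon 5: TCC (Ser) → TCA (Ser) — synonymous.
Codon 7: AGG (Arg) → AGA (Arg) — synonymous.
Synonymous: 4 of 6.

4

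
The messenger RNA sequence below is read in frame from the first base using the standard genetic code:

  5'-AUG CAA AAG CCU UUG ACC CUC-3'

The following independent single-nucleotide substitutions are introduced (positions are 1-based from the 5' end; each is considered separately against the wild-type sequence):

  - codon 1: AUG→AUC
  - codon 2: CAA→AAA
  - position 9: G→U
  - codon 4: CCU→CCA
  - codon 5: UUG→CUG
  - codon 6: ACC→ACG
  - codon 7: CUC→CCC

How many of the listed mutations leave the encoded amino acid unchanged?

Codon 1: AUG (Met) → AUC (Ile) — missense.
Codon 2: CAA (Gln) → AAA (Lys) — missense.
Codon 3: AAG (Lys) → AAU (Asn) — missense.
Codon 4: CCU (Pro) → CCA (Pro) — synonymous.
Codon 5: UUG (Leu) → CUG (Leu) — synonymous.
Codon 6: ACC (Thr) → ACG (Thr) — synonymous.
Codon 7: CUC (Leu) → CCC (Pro) — missense.
Synonymous: 3 of 7.

3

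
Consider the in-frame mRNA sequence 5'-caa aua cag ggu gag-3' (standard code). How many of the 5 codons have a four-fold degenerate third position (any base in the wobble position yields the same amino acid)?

Codon 1 CAA (Gln): third position 2-fold.
Codon 2 AUA (Ile): third position 3-fold.
Codon 3 CAG (Gln): third position 2-fold.
Codon 4 GGU (Gly): third position 4-fold.
Codon 5 GAG (Glu): third position 2-fold.
Four-fold degenerate third positions: 1.

1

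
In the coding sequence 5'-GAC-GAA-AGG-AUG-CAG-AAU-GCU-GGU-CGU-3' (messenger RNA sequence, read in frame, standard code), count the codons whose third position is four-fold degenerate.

3

Codon 1 GAC (Asp): third position 2-fold.
Codon 2 GAA (Glu): third position 2-fold.
Codon 3 AGG (Arg): third position 2-fold.
Codon 4 AUG (Met): third position 1-fold.
Codon 5 CAG (Gln): third position 2-fold.
Codon 6 AAU (Asn): third position 2-fold.
Codon 7 GCU (Ala): third position 4-fold.
Codon 8 GGU (Gly): third position 4-fold.
Codon 9 CGU (Arg): third position 4-fold.
Four-fold degenerate third positions: 3.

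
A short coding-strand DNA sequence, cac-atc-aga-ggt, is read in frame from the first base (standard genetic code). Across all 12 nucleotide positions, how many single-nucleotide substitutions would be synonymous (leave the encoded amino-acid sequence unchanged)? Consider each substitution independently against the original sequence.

Codon 1 (CAC, His): 1 synonymous substitution.
Codon 2 (ATC, Ile): 2 synonymous substitutions.
Codon 3 (AGA, Arg): 2 synonymous substitutions.
Codon 4 (GGT, Gly): 3 synonymous substitutions.
Total: 1 + 2 + 2 + 3 = 8.

8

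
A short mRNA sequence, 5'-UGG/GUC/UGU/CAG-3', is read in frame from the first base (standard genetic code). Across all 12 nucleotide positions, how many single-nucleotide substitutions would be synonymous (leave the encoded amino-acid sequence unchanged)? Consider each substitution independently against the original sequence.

5

Codon 1 (UGG, Trp): 0 synonymous substitutions.
Codon 2 (GUC, Val): 3 synonymous substitutions.
Codon 3 (UGU, Cys): 1 synonymous substitution.
Codon 4 (CAG, Gln): 1 synonymous substitution.
Total: 0 + 3 + 1 + 1 = 5.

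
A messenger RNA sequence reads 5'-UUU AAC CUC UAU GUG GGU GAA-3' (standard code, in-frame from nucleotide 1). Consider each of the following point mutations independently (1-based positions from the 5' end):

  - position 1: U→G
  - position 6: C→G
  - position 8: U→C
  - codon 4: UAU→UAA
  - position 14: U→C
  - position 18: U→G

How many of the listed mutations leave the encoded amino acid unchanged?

1

Codon 1: UUU (Phe) → GUU (Val) — missense.
Codon 2: AAC (Asn) → AAG (Lys) — missense.
Codon 3: CUC (Leu) → CCC (Pro) — missense.
Codon 4: UAU (Tyr) → UAA (Stop) — nonsense.
Codon 5: GUG (Val) → GCG (Ala) — missense.
Codon 6: GGU (Gly) → GGG (Gly) — synonymous.
Synonymous: 1 of 6.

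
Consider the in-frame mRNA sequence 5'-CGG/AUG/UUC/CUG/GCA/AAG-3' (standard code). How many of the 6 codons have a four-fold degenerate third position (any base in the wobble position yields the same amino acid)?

3

Codon 1 CGG (Arg): third position 4-fold.
Codon 2 AUG (Met): third position 1-fold.
Codon 3 UUC (Phe): third position 2-fold.
Codon 4 CUG (Leu): third position 4-fold.
Codon 5 GCA (Ala): third position 4-fold.
Codon 6 AAG (Lys): third position 2-fold.
Four-fold degenerate third positions: 3.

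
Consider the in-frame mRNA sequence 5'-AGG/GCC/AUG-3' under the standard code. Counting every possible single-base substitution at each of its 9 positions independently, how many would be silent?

5

Codon 1 (AGG, Arg): 2 synonymous substitutions.
Codon 2 (GCC, Ala): 3 synonymous substitutions.
Codon 3 (AUG, Met): 0 synonymous substitutions.
Total: 2 + 3 + 0 = 5.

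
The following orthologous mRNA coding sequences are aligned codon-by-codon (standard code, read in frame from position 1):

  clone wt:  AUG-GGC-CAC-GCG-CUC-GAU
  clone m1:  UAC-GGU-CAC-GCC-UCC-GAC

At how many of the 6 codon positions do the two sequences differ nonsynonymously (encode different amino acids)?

Codon 1: AUG Met / UAC Tyr — nonsynonymous.
Codon 2: GGC Gly / GGU Gly — synonymous.
Codon 3: CAC His / CAC His — identical.
Codon 4: GCG Ala / GCC Ala — synonymous.
Codon 5: CUC Leu / UCC Ser — nonsynonymous.
Codon 6: GAU Asp / GAC Asp — synonymous.
Nonsynonymous differences: 2.

2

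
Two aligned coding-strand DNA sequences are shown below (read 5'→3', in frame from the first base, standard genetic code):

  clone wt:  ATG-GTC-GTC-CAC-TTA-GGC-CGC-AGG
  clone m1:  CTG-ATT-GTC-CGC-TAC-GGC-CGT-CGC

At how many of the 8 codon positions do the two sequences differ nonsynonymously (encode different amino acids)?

Codon 1: ATG Met / CTG Leu — nonsynonymous.
Codon 2: GTC Val / ATT Ile — nonsynonymous.
Codon 3: GTC Val / GTC Val — identical.
Codon 4: CAC His / CGC Arg — nonsynonymous.
Codon 5: TTA Leu / TAC Tyr — nonsynonymous.
Codon 6: GGC Gly / GGC Gly — identical.
Codon 7: CGC Arg / CGT Arg — synonymous.
Codon 8: AGG Arg / CGC Arg — synonymous.
Nonsynonymous differences: 4.

4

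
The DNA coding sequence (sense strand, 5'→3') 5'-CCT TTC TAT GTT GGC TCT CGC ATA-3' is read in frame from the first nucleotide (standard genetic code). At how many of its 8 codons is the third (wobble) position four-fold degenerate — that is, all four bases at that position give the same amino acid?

Codon 1 CCT (Pro): third position 4-fold.
Codon 2 TTC (Phe): third position 2-fold.
Codon 3 TAT (Tyr): third position 2-fold.
Codon 4 GTT (Val): third position 4-fold.
Codon 5 GGC (Gly): third position 4-fold.
Codon 6 TCT (Ser): third position 4-fold.
Codon 7 CGC (Arg): third position 4-fold.
Codon 8 ATA (Ile): third position 3-fold.
Four-fold degenerate third positions: 5.

5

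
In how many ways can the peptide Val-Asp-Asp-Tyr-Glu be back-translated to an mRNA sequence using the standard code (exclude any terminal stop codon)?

Val: 4 codons.
Asp: 2 codons.
Asp: 2 codons.
Tyr: 2 codons.
Glu: 2 codons.
4 × 2 × 2 × 2 × 2 = 64.

64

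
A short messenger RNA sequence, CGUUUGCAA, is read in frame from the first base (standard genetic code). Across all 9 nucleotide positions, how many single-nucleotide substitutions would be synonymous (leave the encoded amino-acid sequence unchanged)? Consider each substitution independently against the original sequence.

Codon 1 (CGU, Arg): 3 synonymous substitutions.
Codon 2 (UUG, Leu): 2 synonymous substitutions.
Codon 3 (CAA, Gln): 1 synonymous substitution.
Total: 3 + 2 + 1 = 6.

6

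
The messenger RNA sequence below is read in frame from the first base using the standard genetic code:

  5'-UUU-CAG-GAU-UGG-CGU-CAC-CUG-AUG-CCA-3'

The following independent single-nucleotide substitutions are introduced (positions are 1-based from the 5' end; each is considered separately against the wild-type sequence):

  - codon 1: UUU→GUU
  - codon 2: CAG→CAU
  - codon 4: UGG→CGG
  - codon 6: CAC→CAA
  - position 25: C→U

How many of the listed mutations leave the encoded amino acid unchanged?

Codon 1: UUU (Phe) → GUU (Val) — missense.
Codon 2: CAG (Gln) → CAU (His) — missense.
Codon 4: UGG (Trp) → CGG (Arg) — missense.
Codon 6: CAC (His) → CAA (Gln) — missense.
Codon 9: CCA (Pro) → UCA (Ser) — missense.
Synonymous: 0 of 5.

0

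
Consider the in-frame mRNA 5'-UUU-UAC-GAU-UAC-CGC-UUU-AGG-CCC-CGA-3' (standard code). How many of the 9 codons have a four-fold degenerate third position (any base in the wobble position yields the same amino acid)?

3

Codon 1 UUU (Phe): third position 2-fold.
Codon 2 UAC (Tyr): third position 2-fold.
Codon 3 GAU (Asp): third position 2-fold.
Codon 4 UAC (Tyr): third position 2-fold.
Codon 5 CGC (Arg): third position 4-fold.
Codon 6 UUU (Phe): third position 2-fold.
Codon 7 AGG (Arg): third position 2-fold.
Codon 8 CCC (Pro): third position 4-fold.
Codon 9 CGA (Arg): third position 4-fold.
Four-fold degenerate third positions: 3.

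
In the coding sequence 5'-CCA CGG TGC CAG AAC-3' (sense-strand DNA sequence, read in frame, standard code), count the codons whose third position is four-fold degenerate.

Codon 1 CCA (Pro): third position 4-fold.
Codon 2 CGG (Arg): third position 4-fold.
Codon 3 TGC (Cys): third position 2-fold.
Codon 4 CAG (Gln): third position 2-fold.
Codon 5 AAC (Asn): third position 2-fold.
Four-fold degenerate third positions: 2.

2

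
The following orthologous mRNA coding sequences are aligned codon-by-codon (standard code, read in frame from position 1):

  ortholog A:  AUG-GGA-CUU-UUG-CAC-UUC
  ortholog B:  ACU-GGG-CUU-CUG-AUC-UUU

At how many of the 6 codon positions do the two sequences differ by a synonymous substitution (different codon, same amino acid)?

3

Codon 1: AUG Met / ACU Thr — nonsynonymous.
Codon 2: GGA Gly / GGG Gly — synonymous.
Codon 3: CUU Leu / CUU Leu — identical.
Codon 4: UUG Leu / CUG Leu — synonymous.
Codon 5: CAC His / AUC Ile — nonsynonymous.
Codon 6: UUC Phe / UUU Phe — synonymous.
Synonymous differences: 3.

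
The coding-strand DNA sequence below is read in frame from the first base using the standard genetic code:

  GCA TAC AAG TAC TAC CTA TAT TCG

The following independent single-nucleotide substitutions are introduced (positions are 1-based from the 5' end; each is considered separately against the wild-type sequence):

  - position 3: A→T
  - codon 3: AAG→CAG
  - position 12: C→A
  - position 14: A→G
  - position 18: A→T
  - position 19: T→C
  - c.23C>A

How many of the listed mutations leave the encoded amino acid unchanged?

2

Codon 1: GCA (Ala) → GCT (Ala) — synonymous.
Codon 3: AAG (Lys) → CAG (Gln) — missense.
Codon 4: TAC (Tyr) → TAA (Stop) — nonsense.
Codon 5: TAC (Tyr) → TGC (Cys) — missense.
Codon 6: CTA (Leu) → CTT (Leu) — synonymous.
Codon 7: TAT (Tyr) → CAT (His) — missense.
Codon 8: TCG (Ser) → TAG (Stop) — nonsense.
Synonymous: 2 of 7.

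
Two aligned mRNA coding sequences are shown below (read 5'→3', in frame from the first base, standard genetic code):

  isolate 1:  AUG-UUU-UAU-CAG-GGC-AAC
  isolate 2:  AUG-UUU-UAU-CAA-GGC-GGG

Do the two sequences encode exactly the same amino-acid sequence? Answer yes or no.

no

Codon 1: AUG Met / AUG Met — identical.
Codon 2: UUU Phe / UUU Phe — identical.
Codon 3: UAU Tyr / UAU Tyr — identical.
Codon 4: CAG Gln / CAA Gln — synonymous.
Codon 5: GGC Gly / GGC Gly — identical.
Codon 6: AAC Asn / GGG Gly — nonsynonymous.
Nonsynonymous differences: 1 → different protein.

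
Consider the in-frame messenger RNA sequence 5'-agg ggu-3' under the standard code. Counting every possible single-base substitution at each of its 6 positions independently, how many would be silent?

Codon 1 (AGG, Arg): 2 synonymous substitutions.
Codon 2 (GGU, Gly): 3 synonymous substitutions.
Total: 2 + 3 = 5.

5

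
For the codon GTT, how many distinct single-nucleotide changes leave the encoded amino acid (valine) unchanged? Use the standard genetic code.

3

Position 1: none → 0 synonymous.
Position 2: none → 0 synonymous.
Position 3: GTC, GTA, GTG → 3 synonymous.
Total: 0 + 0 + 3 = 3.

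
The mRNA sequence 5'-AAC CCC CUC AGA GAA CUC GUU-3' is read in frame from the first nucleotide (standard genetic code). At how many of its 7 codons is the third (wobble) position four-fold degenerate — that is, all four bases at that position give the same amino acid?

Codon 1 AAC (Asn): third position 2-fold.
Codon 2 CCC (Pro): third position 4-fold.
Codon 3 CUC (Leu): third position 4-fold.
Codon 4 AGA (Arg): third position 2-fold.
Codon 5 GAA (Glu): third position 2-fold.
Codon 6 CUC (Leu): third position 4-fold.
Codon 7 GUU (Val): third position 4-fold.
Four-fold degenerate third positions: 4.

4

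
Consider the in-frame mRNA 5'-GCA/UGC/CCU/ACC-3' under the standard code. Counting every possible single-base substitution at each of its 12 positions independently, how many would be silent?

Codon 1 (GCA, Ala): 3 synonymous substitutions.
Codon 2 (UGC, Cys): 1 synonymous substitution.
Codon 3 (CCU, Pro): 3 synonymous substitutions.
Codon 4 (ACC, Thr): 3 synonymous substitutions.
Total: 3 + 1 + 3 + 3 = 10.

10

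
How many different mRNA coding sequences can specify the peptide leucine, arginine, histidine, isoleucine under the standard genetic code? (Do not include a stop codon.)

216

Leu: 6 codons.
Arg: 6 codons.
His: 2 codons.
Ile: 3 codons.
6 × 6 × 2 × 3 = 216.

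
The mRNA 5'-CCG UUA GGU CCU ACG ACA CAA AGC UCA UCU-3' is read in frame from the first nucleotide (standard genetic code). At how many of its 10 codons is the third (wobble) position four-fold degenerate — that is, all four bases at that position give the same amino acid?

7

Codon 1 CCG (Pro): third position 4-fold.
Codon 2 UUA (Leu): third position 2-fold.
Codon 3 GGU (Gly): third position 4-fold.
Codon 4 CCU (Pro): third position 4-fold.
Codon 5 ACG (Thr): third position 4-fold.
Codon 6 ACA (Thr): third position 4-fold.
Codon 7 CAA (Gln): third position 2-fold.
Codon 8 AGC (Ser): third position 2-fold.
Codon 9 UCA (Ser): third position 4-fold.
Codon 10 UCU (Ser): third position 4-fold.
Four-fold degenerate third positions: 7.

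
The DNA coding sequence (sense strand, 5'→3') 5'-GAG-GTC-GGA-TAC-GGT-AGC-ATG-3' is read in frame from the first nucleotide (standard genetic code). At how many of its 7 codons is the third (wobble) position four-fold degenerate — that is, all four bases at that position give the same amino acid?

Codon 1 GAG (Glu): third position 2-fold.
Codon 2 GTC (Val): third position 4-fold.
Codon 3 GGA (Gly): third position 4-fold.
Codon 4 TAC (Tyr): third position 2-fold.
Codon 5 GGT (Gly): third position 4-fold.
Codon 6 AGC (Ser): third position 2-fold.
Codon 7 ATG (Met): third position 1-fold.
Four-fold degenerate third positions: 3.

3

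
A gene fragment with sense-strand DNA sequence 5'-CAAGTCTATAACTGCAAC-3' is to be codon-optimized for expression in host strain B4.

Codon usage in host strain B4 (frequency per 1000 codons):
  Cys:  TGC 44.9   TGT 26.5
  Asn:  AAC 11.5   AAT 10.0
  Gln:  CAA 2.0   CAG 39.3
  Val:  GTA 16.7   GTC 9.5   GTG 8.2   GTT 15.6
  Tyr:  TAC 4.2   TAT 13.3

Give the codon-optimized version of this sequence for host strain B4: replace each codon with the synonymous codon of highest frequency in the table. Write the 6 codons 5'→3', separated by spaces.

CAG GTA TAT AAC TGC AAC

Codon 1 (Gln): best is CAG at 39.3.
Codon 2 (Val): best is GTA at 16.7.
Codon 3 (Tyr): best is TAT at 13.3.
Codon 4 (Asn): best is AAC at 11.5.
Codon 5 (Cys): best is TGC at 44.9.
Codon 6 (Asn): best is AAC at 11.5.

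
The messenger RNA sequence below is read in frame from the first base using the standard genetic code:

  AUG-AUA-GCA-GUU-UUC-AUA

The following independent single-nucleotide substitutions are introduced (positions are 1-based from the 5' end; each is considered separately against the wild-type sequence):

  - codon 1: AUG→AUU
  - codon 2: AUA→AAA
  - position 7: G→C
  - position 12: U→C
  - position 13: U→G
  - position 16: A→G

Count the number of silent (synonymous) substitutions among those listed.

1

Codon 1: AUG (Met) → AUU (Ile) — missense.
Codon 2: AUA (Ile) → AAA (Lys) — missense.
Codon 3: GCA (Ala) → CCA (Pro) — missense.
Codon 4: GUU (Val) → GUC (Val) — synonymous.
Codon 5: UUC (Phe) → GUC (Val) — missense.
Codon 6: AUA (Ile) → GUA (Val) — missense.
Synonymous: 1 of 6.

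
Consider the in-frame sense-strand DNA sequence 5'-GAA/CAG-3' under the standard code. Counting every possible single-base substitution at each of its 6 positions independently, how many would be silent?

Codon 1 (GAA, Glu): 1 synonymous substitution.
Codon 2 (CAG, Gln): 1 synonymous substitution.
Total: 1 + 1 = 2.

2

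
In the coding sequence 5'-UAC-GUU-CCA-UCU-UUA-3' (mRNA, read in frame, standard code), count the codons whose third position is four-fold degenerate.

3

Codon 1 UAC (Tyr): third position 2-fold.
Codon 2 GUU (Val): third position 4-fold.
Codon 3 CCA (Pro): third position 4-fold.
Codon 4 UCU (Ser): third position 4-fold.
Codon 5 UUA (Leu): third position 2-fold.
Four-fold degenerate third positions: 3.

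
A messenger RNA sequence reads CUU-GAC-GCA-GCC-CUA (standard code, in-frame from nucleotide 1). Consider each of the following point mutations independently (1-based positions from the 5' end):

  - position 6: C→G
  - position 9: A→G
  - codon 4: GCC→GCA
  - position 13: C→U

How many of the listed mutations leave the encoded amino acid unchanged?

3

Codon 2: GAC (Asp) → GAG (Glu) — missense.
Codon 3: GCA (Ala) → GCG (Ala) — synonymous.
Codon 4: GCC (Ala) → GCA (Ala) — synonymous.
Codon 5: CUA (Leu) → UUA (Leu) — synonymous.
Synonymous: 3 of 4.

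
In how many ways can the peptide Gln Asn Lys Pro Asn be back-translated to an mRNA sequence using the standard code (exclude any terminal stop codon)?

Gln: 2 codons.
Asn: 2 codons.
Lys: 2 codons.
Pro: 4 codons.
Asn: 2 codons.
2 × 2 × 2 × 4 × 2 = 64.

64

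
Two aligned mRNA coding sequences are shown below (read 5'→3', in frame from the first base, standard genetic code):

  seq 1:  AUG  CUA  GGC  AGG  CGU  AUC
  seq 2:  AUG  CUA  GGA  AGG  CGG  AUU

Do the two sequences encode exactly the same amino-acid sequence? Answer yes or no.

Codon 1: AUG Met / AUG Met — identical.
Codon 2: CUA Leu / CUA Leu — identical.
Codon 3: GGC Gly / GGA Gly — synonymous.
Codon 4: AGG Arg / AGG Arg — identical.
Codon 5: CGU Arg / CGG Arg — synonymous.
Codon 6: AUC Ile / AUU Ile — synonymous.
Nonsynonymous differences: 0 → same protein.

yes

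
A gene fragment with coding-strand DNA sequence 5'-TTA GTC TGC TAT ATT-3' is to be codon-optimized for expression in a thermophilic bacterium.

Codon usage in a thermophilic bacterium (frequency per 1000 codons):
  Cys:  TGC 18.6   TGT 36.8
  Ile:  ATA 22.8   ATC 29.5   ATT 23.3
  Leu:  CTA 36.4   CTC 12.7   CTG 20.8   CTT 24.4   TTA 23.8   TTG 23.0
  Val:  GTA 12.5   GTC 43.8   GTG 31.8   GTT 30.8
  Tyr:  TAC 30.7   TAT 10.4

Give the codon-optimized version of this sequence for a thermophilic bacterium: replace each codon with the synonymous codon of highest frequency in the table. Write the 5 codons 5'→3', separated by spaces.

Codon 1 (Leu): best is CTA at 36.4.
Codon 2 (Val): best is GTC at 43.8.
Codon 3 (Cys): best is TGT at 36.8.
Codon 4 (Tyr): best is TAC at 30.7.
Codon 5 (Ile): best is ATC at 29.5.

CTA GTC TGT TAC ATC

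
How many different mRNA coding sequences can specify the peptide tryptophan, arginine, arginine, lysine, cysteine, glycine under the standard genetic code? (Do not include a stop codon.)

Trp: 1 codon.
Arg: 6 codons.
Arg: 6 codons.
Lys: 2 codons.
Cys: 2 codons.
Gly: 4 codons.
1 × 6 × 6 × 2 × 2 × 4 = 576.

576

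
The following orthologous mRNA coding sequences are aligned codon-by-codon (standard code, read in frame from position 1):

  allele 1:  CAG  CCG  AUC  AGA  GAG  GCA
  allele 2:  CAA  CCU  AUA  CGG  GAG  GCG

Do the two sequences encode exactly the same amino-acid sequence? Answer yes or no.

yes

Codon 1: CAG Gln / CAA Gln — synonymous.
Codon 2: CCG Pro / CCU Pro — synonymous.
Codon 3: AUC Ile / AUA Ile — synonymous.
Codon 4: AGA Arg / CGG Arg — synonymous.
Codon 5: GAG Glu / GAG Glu — identical.
Codon 6: GCA Ala / GCG Ala — synonymous.
Nonsynonymous differences: 0 → same protein.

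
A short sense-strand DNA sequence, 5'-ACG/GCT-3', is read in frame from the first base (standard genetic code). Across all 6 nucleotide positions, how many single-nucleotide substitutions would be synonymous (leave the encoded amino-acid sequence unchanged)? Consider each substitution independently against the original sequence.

6

Codon 1 (ACG, Thr): 3 synonymous substitutions.
Codon 2 (GCT, Ala): 3 synonymous substitutions.
Total: 3 + 3 = 6.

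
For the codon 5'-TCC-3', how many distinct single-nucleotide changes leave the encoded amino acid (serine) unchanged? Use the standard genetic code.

3

Position 1: none → 0 synonymous.
Position 2: none → 0 synonymous.
Position 3: TCT, TCA, TCG → 3 synonymous.
Total: 0 + 0 + 3 = 3.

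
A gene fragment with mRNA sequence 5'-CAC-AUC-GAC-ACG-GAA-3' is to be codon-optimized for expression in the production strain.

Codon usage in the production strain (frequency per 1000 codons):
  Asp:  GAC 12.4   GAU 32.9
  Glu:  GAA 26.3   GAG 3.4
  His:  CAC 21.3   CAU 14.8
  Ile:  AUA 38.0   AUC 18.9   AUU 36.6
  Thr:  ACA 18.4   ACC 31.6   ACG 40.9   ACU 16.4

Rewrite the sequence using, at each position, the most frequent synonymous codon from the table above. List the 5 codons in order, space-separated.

CAC AUA GAU ACG GAA

Codon 1 (His): best is CAC at 21.3.
Codon 2 (Ile): best is AUA at 38.0.
Codon 3 (Asp): best is GAU at 32.9.
Codon 4 (Thr): best is ACG at 40.9.
Codon 5 (Glu): best is GAA at 26.3.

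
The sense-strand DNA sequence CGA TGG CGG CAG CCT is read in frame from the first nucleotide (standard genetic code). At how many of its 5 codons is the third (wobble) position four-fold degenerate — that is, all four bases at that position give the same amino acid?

Codon 1 CGA (Arg): third position 4-fold.
Codon 2 TGG (Trp): third position 1-fold.
Codon 3 CGG (Arg): third position 4-fold.
Codon 4 CAG (Gln): third position 2-fold.
Codon 5 CCT (Pro): third position 4-fold.
Four-fold degenerate third positions: 3.

3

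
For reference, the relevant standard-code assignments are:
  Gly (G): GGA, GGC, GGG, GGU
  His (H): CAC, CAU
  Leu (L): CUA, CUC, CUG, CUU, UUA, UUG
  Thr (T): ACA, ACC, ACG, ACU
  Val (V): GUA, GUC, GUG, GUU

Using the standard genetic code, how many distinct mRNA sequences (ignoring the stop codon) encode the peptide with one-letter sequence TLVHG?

768

Thr: 4 codons.
Leu: 6 codons.
Val: 4 codons.
His: 2 codons.
Gly: 4 codons.
4 × 6 × 4 × 2 × 4 = 768.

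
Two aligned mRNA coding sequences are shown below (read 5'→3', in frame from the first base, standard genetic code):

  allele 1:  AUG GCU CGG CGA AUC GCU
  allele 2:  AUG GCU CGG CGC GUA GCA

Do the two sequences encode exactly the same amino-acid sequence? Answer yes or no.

no

Codon 1: AUG Met / AUG Met — identical.
Codon 2: GCU Ala / GCU Ala — identical.
Codon 3: CGG Arg / CGG Arg — identical.
Codon 4: CGA Arg / CGC Arg — synonymous.
Codon 5: AUC Ile / GUA Val — nonsynonymous.
Codon 6: GCU Ala / GCA Ala — synonymous.
Nonsynonymous differences: 1 → different protein.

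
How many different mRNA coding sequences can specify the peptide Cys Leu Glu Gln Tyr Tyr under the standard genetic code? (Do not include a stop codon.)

Cys: 2 codons.
Leu: 6 codons.
Glu: 2 codons.
Gln: 2 codons.
Tyr: 2 codons.
Tyr: 2 codons.
2 × 6 × 2 × 2 × 2 × 2 = 192.

192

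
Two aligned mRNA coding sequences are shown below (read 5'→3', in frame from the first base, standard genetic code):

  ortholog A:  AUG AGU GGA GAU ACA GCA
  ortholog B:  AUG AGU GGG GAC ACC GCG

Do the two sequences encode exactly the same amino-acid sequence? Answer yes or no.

yes

Codon 1: AUG Met / AUG Met — identical.
Codon 2: AGU Ser / AGU Ser — identical.
Codon 3: GGA Gly / GGG Gly — synonymous.
Codon 4: GAU Asp / GAC Asp — synonymous.
Codon 5: ACA Thr / ACC Thr — synonymous.
Codon 6: GCA Ala / GCG Ala — synonymous.
Nonsynonymous differences: 0 → same protein.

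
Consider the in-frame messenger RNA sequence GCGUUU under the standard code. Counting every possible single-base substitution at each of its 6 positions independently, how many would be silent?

Codon 1 (GCG, Ala): 3 synonymous substitutions.
Codon 2 (UUU, Phe): 1 synonymous substitution.
Total: 3 + 1 = 4.

4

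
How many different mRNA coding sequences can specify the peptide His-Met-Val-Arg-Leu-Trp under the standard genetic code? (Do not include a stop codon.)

288

His: 2 codons.
Met: 1 codon.
Val: 4 codons.
Arg: 6 codons.
Leu: 6 codons.
Trp: 1 codon.
2 × 1 × 4 × 6 × 6 × 1 = 288.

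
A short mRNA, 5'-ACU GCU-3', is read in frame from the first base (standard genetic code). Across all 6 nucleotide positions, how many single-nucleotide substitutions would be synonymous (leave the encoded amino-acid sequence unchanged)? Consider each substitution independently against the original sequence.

Codon 1 (ACU, Thr): 3 synonymous substitutions.
Codon 2 (GCU, Ala): 3 synonymous substitutions.
Total: 3 + 3 = 6.

6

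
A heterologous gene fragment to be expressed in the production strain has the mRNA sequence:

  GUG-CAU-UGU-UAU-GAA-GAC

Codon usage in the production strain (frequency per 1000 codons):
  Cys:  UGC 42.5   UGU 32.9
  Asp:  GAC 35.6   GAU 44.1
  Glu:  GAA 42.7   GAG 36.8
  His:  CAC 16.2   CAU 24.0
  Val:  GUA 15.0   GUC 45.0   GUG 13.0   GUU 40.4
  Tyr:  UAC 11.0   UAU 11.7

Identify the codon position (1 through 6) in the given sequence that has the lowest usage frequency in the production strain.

4

Codon 1 GUG (Val): 13.0 per 1000.
Codon 2 CAU (His): 24.0 per 1000.
Codon 3 UGU (Cys): 32.9 per 1000.
Codon 4 UAU (Tyr): 11.7 per 1000.
Codon 5 GAA (Glu): 42.7 per 1000.
Codon 6 GAC (Asp): 35.6 per 1000.
Lowest frequency is 11.7 at codon 4.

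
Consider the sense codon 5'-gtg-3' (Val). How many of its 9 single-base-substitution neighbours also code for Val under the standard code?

Position 1: none → 0 synonymous.
Position 2: none → 0 synonymous.
Position 3: GTT, GTC, GTA → 3 synonymous.
Total: 0 + 0 + 3 = 3.

3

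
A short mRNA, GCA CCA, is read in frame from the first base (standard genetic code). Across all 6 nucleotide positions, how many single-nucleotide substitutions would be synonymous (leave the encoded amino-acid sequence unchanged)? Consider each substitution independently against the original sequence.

6

Codon 1 (GCA, Ala): 3 synonymous substitutions.
Codon 2 (CCA, Pro): 3 synonymous substitutions.
Total: 3 + 3 = 6.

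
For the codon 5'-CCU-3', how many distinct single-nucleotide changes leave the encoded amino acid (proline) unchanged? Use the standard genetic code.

Position 1: none → 0 synonymous.
Position 2: none → 0 synonymous.
Position 3: CCC, CCA, CCG → 3 synonymous.
Total: 0 + 0 + 3 = 3.

3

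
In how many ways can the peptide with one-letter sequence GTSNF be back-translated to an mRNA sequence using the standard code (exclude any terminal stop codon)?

Gly: 4 codons.
Thr: 4 codons.
Ser: 6 codons.
Asn: 2 codons.
Phe: 2 codons.
4 × 4 × 6 × 2 × 2 = 384.

384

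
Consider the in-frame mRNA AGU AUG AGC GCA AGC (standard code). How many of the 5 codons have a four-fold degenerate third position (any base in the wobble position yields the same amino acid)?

Codon 1 AGU (Ser): third position 2-fold.
Codon 2 AUG (Met): third position 1-fold.
Codon 3 AGC (Ser): third position 2-fold.
Codon 4 GCA (Ala): third position 4-fold.
Codon 5 AGC (Ser): third position 2-fold.
Four-fold degenerate third positions: 1.

1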